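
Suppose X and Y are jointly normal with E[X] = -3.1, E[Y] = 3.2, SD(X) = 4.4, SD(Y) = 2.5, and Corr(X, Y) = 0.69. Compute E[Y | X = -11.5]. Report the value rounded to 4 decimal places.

-0.0932

The regression of Y on X has slope ρ·σ_Y/σ_X and passes through (μ_X, μ_Y).
E[Y | X=-11.5] = 3.2 + (0.69)·(2.5/4.4)·(-11.5 − (-3.1)) = 3.2 + (0.39205)·(-8.4) = -0.0932.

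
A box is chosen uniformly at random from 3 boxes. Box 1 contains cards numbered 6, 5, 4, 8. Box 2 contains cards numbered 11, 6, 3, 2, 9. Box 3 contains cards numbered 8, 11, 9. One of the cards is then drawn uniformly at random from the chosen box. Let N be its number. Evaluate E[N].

E[N | box 1] = (6+5+4+8)/4 = 23/4.
E[N | box 2] = (11+6+3+2+9)/5 = 31/5.
E[N | box 3] = (8+11+9)/3 = 28/3.
E[N] = (1/3)·(23/4) + (1/3)·(31/5) + (1/3)·(28/3) = 1277/180.

1277/180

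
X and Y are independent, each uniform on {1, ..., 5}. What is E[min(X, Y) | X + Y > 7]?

23/6

Outcomes with X + Y > 7: (3,5), (4,4), (4,5), (5,3), (5,4), (5,5), each with probability 1/25.
E[min(X, Y) | X + Y > 7] = (3 + 4 + 4 + 3 + 4 + 5) / 6 = 23/6.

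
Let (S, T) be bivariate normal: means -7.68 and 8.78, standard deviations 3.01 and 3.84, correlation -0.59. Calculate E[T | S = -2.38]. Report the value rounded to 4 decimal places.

The regression of T on S has slope ρ·σ_T/σ_S and passes through (μ_S, μ_T).
E[T | S=-2.38] = 8.78 + (-0.59)·(3.84/3.01)·(-2.38 − (-7.68)) = 8.78 + (-0.75269)·(5.3) = 4.7907.

4.7907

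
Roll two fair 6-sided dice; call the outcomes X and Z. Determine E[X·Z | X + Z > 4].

71/5

P(X + Z > 4) = 5/6.
Summing XZ·P(x,y) over outcomes with X + Z > 4 gives 71/6.
E[X·Z | X + Z > 4] = (71/6) / (5/6) = 71/5.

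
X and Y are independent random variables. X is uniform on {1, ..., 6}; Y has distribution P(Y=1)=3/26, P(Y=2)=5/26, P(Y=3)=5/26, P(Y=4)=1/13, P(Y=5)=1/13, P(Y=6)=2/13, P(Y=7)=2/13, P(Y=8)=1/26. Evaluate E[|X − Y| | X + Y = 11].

P(X + Y = 11) = 11/156.
Summing |X−Y|·P(x,y) over outcomes with X + Y = 11 gives 23/156.
E[|X − Y| | X + Y = 11] = (23/156) / (11/156) = 23/11.

23/11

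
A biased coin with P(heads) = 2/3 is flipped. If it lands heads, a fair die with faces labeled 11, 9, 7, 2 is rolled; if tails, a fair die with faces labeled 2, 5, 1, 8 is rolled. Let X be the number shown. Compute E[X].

E[X | heads] = (11+9+7+2)/4 = 29/4.
E[X | tails] = (2+5+1+8)/4 = 4.
E[X] = (2/3)·(29/4) + (1/3)·(4) = 37/6.

37/6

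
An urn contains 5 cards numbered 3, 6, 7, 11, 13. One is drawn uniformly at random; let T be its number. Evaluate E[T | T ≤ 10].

16/3

P(T ≤ 10) = 3/5.
Σ over the event: 3·1/5 + 6·1/5 + 7·1/5 = 16/5.
E[T | T ≤ 10] = (16/5) / (3/5) = 16/3.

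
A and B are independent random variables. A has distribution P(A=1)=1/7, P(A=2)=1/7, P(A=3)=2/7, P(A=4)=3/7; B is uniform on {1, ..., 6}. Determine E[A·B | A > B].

46/7

P(A > B) = 1/3.
Summing AB·P(x,y) over outcomes with A > B gives 46/21.
E[A·B | A > B] = (46/21) / (1/3) = 46/7.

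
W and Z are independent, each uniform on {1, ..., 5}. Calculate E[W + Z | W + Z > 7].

P(W + Z > 7) = 6/25.
Summing (W+Z)·P(x,y) over outcomes with W + Z > 7 gives 52/25.
E[W + Z | W + Z > 7] = (52/25) / (6/25) = 26/3.

26/3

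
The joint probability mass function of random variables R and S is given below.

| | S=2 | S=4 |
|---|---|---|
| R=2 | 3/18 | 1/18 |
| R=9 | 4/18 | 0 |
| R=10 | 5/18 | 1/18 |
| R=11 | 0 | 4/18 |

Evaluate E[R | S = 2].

P(S = 2) = 2/3.
Σ R·P over the event = 2·(3/18) + 9·(4/18) + 10·(5/18) = 46/9.
E[R | S = 2] = (46/9) / (2/3) = 23/3.

23/3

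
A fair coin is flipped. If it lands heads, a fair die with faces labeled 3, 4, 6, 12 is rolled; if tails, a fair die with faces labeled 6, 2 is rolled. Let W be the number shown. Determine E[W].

41/8

E[W | heads] = (3+4+6+12)/4 = 25/4.
E[W | tails] = (6+2)/2 = 4.
By the law of total expectation,
E[W] = (1/2)·(25/4) + (1/2)·(4) = 41/8.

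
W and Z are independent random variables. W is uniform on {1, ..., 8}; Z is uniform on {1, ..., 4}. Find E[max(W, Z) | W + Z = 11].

15/2

Outcomes with W + Z = 11: (7,4), (8,3), each with probability 1/32.
E[max(W, Z) | W + Z = 11] = (7 + 8) / 2 = 15/2.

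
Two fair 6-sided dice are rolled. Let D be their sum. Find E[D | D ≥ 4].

P(D ≥ 4) = 11/12.
E[D | D ≥ 4] = (61/9) / (11/12) = 244/33.

244/33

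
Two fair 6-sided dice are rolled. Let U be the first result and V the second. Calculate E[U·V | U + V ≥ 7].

53/3

P(U + V ≥ 7) = 7/12.
Summing UV·P(x,y) over outcomes with U + V ≥ 7 gives 371/36.
E[U·V | U + V ≥ 7] = (371/36) / (7/12) = 53/3.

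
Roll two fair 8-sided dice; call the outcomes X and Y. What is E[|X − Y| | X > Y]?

P(X > Y) = 7/16.
Summing |X−Y|·P(x,y) over outcomes with X > Y gives 21/16.
E[|X − Y| | X > Y] = (21/16) / (7/16) = 3.

3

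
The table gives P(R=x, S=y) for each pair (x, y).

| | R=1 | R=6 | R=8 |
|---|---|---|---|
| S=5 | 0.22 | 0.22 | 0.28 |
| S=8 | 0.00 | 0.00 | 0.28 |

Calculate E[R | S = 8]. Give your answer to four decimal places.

8.0000

P(S = 8) = 0.28.
Σ R·P over the event = 8·(0.28) = 2.24.
E[R | S = 8] = (2.24) / (0.28) = 8.0000.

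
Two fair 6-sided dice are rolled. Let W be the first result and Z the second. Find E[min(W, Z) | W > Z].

P(W > Z) = 5/12.
Summing min(W,Z)·P(x,y) over outcomes with W > Z gives 35/36.
E[min(W, Z) | W > Z] = (35/36) / (5/12) = 7/3.

7/3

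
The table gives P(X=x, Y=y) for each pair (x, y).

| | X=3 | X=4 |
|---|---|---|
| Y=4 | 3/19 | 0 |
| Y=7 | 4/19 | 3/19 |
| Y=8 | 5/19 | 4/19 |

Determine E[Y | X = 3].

20/3

P(X = 3) = 12/19.
Σ Y·P over the event = 4·(3/19) + 7·(4/19) + 8·(5/19) = 80/19.
E[Y | X = 3] = (80/19) / (12/19) = 20/3.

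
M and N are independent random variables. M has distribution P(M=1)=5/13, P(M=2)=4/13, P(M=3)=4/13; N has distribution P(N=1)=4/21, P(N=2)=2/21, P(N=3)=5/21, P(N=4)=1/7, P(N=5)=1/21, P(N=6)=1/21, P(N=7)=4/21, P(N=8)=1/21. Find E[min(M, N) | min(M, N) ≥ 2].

83/34

P(min(M, N) ≥ 2) = 136/273.
Summing min(M,N)·P(x,y) over outcomes with min(M, N) ≥ 2 gives 332/273.
E[min(M, N) | min(M, N) ≥ 2] = (332/273) / (136/273) = 83/34.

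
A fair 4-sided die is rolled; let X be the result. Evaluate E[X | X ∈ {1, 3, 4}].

8/3

P(X ∈ {1, 3, 4}) = 3/4.
Σ over the event: 1·1/4 + 3·1/4 + 4·1/4 = 2.
E[X | X ∈ {1, 3, 4}] = (2) / (3/4) = 8/3.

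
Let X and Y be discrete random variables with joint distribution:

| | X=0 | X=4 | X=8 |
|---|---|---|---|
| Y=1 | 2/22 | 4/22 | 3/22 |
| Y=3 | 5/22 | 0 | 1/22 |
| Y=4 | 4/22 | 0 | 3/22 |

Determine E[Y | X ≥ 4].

P(X ≥ 4) = 1/2.
Σ Y·P over the event = 1·(4/22) + 1·(3/22) + 3·(1/22) + 4·(3/22) = 1.
E[Y | X ≥ 4] = (1) / (1/2) = 2.

2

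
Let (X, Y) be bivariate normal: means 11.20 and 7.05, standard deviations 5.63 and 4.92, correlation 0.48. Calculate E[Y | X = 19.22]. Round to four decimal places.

The regression of Y on X has slope ρ·σ_Y/σ_X and passes through (μ_X, μ_Y).
E[Y | X=19.22] = 7.05 + (0.48)·(4.92/5.63)·(19.22 − (11.20)) = 7.05 + (0.41947)·(8.02) = 10.4141.

10.4141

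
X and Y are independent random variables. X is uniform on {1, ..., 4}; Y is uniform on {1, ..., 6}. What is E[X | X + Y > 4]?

P(X + Y > 4) = 3/4.
Summing X·P(x,y) over outcomes with X + Y > 4 gives 25/12.
E[X | X + Y > 4] = (25/12) / (3/4) = 25/9.

25/9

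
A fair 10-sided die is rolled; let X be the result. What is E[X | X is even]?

6

Given X is even, X is equally likely to be any of {2, 4, 6, 8, 10}.
E[X | X is even] = (2 + 4 + 6 + 8 + 10) / 5 = 6.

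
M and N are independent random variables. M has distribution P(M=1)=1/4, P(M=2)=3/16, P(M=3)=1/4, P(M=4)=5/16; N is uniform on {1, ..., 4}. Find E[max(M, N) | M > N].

P(M > N) = 13/32.
Summing max(M,N)·P(x,y) over outcomes with M > N gives 45/32.
E[max(M, N) | M > N] = (45/32) / (13/32) = 45/13.

45/13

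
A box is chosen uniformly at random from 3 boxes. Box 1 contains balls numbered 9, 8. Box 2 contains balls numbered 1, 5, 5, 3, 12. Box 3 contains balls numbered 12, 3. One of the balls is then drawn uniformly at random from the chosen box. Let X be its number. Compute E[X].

E[X | box 1] = (9+8)/2 = 17/2.
E[X | box 2] = (1+5+5+3+12)/5 = 26/5.
E[X | box 3] = (12+3)/2 = 15/2.
E[X] = (1/3)·(17/2) + (1/3)·(26/5) + (1/3)·(15/2) = 106/15.

106/15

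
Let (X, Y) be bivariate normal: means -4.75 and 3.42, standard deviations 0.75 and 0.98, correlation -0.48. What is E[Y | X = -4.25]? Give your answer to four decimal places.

3.1064

For a bivariate normal, E[Y | X=x] = μ_Y + ρ·(σ_Y/σ_X)·(x − μ_X).
E[Y | X=-4.25] = 3.42 + (-0.48)·(0.98/0.75)·(-4.25 − (-4.75)) = 3.42 + (-0.6272)·(0.5) = 3.1064.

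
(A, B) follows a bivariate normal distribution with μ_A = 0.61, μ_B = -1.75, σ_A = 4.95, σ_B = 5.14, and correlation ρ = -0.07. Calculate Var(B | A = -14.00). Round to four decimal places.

26.2901

The conditional variance in a bivariate normal is σ_B²(1 − ρ²), independent of x.
Var(B | A=-14.00) = (5.14)²·(1 − (-0.07)²) = 26.4196·0.9951 = 26.2901.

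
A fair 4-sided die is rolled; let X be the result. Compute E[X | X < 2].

1

Given X < 2, X is equally likely to be any of {1}.
E[X | X < 2] = (1) / 1 = 1.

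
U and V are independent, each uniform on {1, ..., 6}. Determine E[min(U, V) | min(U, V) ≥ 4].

P(min(U, V) ≥ 4) = 1/4.
Summing min(U,V)·P(x,y) over outcomes with min(U, V) ≥ 4 gives 41/36.
E[min(U, V) | min(U, V) ≥ 4] = (41/36) / (1/4) = 41/9.

41/9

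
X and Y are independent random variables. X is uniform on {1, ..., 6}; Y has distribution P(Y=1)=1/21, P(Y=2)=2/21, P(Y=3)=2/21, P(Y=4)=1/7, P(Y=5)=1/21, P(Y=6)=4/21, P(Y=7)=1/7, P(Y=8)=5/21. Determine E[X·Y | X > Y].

172/13

P(X > Y) = 13/63.
Summing XY·P(x,y) over outcomes with X > Y gives 172/63.
E[X·Y | X > Y] = (172/63) / (13/63) = 172/13.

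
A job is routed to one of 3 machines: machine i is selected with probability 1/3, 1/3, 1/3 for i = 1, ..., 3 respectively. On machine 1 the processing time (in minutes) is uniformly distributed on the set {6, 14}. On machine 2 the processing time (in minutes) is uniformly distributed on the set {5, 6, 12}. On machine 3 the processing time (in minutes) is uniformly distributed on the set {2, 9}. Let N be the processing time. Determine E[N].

139/18

E[N | machine 1] = (6+14)/2 = 10.
E[N | machine 2] = (5+6+12)/3 = 23/3.
E[N | machine 3] = (2+9)/2 = 11/2.
E[N] = (1/3)·(10) + (1/3)·(23/3) + (1/3)·(11/2) = 139/18.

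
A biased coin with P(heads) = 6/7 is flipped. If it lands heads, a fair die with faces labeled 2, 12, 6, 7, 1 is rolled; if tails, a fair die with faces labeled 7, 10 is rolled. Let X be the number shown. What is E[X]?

421/70

E[X | heads] = (2+12+6+7+1)/5 = 28/5.
E[X | tails] = (7+10)/2 = 17/2.
E[X] = (6/7)·(28/5) + (1/7)·(17/2) = 421/70.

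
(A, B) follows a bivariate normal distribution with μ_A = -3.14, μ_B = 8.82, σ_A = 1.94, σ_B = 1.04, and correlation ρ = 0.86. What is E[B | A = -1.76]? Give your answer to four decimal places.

E[B | A=x] = μ_B + ρ(σ_B/σ_A)(x − μ_A) for jointly normal variables.
E[B | A=-1.76] = 8.82 + (0.86)·(1.04/1.94)·(-1.76 − (-3.14)) = 8.82 + (0.46103)·(1.38) = 9.4562.

9.4562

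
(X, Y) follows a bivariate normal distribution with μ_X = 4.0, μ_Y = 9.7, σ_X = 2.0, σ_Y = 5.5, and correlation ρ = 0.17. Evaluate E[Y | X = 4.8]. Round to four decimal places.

The regression of Y on X has slope ρ·σ_Y/σ_X and passes through (μ_X, μ_Y).
E[Y | X=4.8] = 9.7 + (0.17)·(5.5/2.0)·(4.8 − (4.0)) = 9.7 + (0.4675)·(0.8) = 10.0740.

10.0740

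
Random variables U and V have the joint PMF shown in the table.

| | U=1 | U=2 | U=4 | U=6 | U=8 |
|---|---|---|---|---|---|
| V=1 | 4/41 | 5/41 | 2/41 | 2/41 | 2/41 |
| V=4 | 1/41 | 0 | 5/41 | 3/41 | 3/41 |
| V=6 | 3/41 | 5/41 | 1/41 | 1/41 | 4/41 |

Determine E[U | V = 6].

P(V = 6) = 14/41.
Σ U·P over the event = 1·(3/41) + 2·(5/41) + 4·(1/41) + 6·(1/41) + 8·(4/41) = 55/41.
E[U | V = 6] = (55/41) / (14/41) = 55/14.

55/14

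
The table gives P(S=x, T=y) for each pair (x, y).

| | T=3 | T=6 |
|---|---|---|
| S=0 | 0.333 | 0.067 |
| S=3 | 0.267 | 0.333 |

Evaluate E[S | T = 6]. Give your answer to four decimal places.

P(T = 6) = 0.400.
Σ S·P over the event = 0·(0.067) + 3·(0.333) = 0.999.
E[S | T = 6] = (0.999) / (0.400) = 2.4975.

2.4975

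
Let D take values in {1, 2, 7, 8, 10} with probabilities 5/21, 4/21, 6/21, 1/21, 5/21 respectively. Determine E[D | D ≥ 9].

10

P(D ≥ 9) = 5/21.
Σ over the event: 10·5/21 = 50/21.
E[D | D ≥ 9] = (50/21) / (5/21) = 10.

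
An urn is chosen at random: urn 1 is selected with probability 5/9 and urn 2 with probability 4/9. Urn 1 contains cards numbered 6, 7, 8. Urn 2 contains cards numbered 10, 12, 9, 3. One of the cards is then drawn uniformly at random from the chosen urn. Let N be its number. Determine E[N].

E[N | urn 1] = (6+7+8)/3 = 7.
E[N | urn 2] = (10+12+9+3)/4 = 17/2.
By the law of total expectation,
E[N] = (5/9)·(7) + (4/9)·(17/2) = 23/3.

23/3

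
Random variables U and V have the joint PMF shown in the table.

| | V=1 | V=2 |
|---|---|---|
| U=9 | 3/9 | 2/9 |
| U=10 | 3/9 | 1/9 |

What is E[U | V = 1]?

19/2

P(V = 1) = 2/3.
Σ U·P over the event = 9·(3/9) + 10·(3/9) = 19/3.
E[U | V = 1] = (19/3) / (2/3) = 19/2.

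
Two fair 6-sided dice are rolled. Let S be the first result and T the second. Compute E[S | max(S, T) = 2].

Outcomes with max(S, T) = 2: (1,2), (2,1), (2,2), each with probability 1/36.
E[S | max(S, T) = 2] = (1 + 2 + 2) / 3 = 5/3.

5/3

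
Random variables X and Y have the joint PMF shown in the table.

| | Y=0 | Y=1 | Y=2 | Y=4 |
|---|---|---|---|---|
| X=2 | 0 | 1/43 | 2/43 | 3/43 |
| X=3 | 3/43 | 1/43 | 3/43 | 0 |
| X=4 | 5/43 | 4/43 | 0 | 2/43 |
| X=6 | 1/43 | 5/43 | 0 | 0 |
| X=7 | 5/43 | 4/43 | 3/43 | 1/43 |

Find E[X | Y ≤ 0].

P(Y ≤ 0) = 14/43.
Summing X·P(X=x,Y=y) over the conditioning event gives 70/43.
E[X | Y ≤ 0] = (70/43) / (14/43) = 5.

5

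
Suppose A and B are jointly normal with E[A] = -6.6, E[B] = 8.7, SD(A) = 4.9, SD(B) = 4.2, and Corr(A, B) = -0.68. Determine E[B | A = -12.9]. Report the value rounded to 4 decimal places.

12.3720

For a bivariate normal, E[B | A=x] = μ_B + ρ·(σ_B/σ_A)·(x − μ_A).
E[B | A=-12.9] = 8.7 + (-0.68)·(4.2/4.9)·(-12.9 − (-6.6)) = 8.7 + (-0.58286)·(-6.3) = 12.3720.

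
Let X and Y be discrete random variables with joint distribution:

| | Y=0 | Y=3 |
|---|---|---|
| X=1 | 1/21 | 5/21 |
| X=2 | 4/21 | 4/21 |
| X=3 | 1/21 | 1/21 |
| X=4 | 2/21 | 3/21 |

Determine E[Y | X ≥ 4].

P(X ≥ 4) = 5/21.
Summing Y·P(X=x,Y=y) over the conditioning event gives 3/7.
E[Y | X ≥ 4] = (3/7) / (5/21) = 9/5.

9/5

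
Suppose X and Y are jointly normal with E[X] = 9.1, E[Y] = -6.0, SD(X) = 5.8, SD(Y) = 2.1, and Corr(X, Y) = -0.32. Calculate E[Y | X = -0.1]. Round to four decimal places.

-4.9341

The regression of Y on X has slope ρ·σ_Y/σ_X and passes through (μ_X, μ_Y).
E[Y | X=-0.1] = -6.0 + (-0.32)·(2.1/5.8)·(-0.1 − (9.1)) = -6.0 + (-0.11586)·(-9.2) = -4.9341.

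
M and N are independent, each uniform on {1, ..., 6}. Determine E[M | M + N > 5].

53/13

P(M + N > 5) = 13/18.
Summing M·P(x,y) over outcomes with M + N > 5 gives 53/18.
E[M | M + N > 5] = (53/18) / (13/18) = 53/13.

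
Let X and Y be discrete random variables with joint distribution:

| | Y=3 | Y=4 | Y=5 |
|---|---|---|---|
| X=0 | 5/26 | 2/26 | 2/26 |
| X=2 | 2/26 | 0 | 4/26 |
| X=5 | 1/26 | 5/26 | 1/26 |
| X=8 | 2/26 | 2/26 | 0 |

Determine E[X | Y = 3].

P(Y = 3) = 5/13.
Σ X·P over the event = 0·(5/26) + 2·(2/26) + 5·(1/26) + 8·(2/26) = 25/26.
E[X | Y = 3] = (25/26) / (5/13) = 5/2.

5/2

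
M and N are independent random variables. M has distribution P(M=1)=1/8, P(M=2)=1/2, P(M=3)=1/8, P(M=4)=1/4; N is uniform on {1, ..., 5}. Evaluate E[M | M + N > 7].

P(M + N > 7) = 1/8.
Summing M·P(x,y) over outcomes with M + N > 7 gives 19/40.
E[M | M + N > 7] = (19/40) / (1/8) = 19/5.

19/5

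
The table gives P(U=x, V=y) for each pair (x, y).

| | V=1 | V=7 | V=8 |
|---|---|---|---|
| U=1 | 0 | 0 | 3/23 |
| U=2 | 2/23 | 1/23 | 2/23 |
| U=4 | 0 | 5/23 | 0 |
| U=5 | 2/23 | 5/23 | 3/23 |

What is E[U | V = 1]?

7/2

P(V = 1) = 4/23.
Summing U·P(U=x,V=y) over the conditioning event gives 14/23.
E[U | V = 1] = (14/23) / (4/23) = 7/2.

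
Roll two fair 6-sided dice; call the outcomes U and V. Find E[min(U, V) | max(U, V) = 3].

Outcomes with max(U, V) = 3: (1,3), (2,3), (3,1), (3,2), (3,3), each with probability 1/36.
E[min(U, V) | max(U, V) = 3] = (1 + 2 + 1 + 2 + 3) / 5 = 9/5.

9/5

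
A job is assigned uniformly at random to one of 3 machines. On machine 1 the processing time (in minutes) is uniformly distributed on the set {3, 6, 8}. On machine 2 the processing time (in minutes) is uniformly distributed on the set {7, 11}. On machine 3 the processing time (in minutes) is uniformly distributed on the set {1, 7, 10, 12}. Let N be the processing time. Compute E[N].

133/18

E[N | machine 1] = (3+6+8)/3 = 17/3.
E[N | machine 2] = (7+11)/2 = 9.
E[N | machine 3] = (1+7+10+12)/4 = 15/2.
E[N] = (1/3)·(17/3) + (1/3)·(9) + (1/3)·(15/2) = 133/18.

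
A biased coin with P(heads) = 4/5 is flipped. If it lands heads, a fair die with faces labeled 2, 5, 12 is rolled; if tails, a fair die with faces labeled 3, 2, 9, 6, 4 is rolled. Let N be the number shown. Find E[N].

452/75

E[N | heads] = (2+5+12)/3 = 19/3.
E[N | tails] = (3+2+9+6+4)/5 = 24/5.
By the law of total expectation,
E[N] = (4/5)·(19/3) + (1/5)·(24/5) = 452/75.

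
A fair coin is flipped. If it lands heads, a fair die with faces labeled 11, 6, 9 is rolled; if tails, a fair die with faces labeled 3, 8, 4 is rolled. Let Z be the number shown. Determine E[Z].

41/6

E[Z | heads] = (11+6+9)/3 = 26/3.
E[Z | tails] = (3+8+4)/3 = 5.
By the law of total expectation,
E[Z] = (1/2)·(26/3) + (1/2)·(5) = 41/6.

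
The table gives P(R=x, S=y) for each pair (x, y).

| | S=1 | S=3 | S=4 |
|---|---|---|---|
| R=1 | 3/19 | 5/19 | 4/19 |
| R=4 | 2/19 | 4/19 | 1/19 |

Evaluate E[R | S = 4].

8/5

P(S = 4) = 5/19.
Σ R·P over the event = 1·(4/19) + 4·(1/19) = 8/19.
E[R | S = 4] = (8/19) / (5/19) = 8/5.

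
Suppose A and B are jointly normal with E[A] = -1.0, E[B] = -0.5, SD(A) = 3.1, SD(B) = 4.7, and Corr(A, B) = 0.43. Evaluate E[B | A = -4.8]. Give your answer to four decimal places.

-2.9774

For a bivariate normal, E[B | A=x] = μ_B + ρ·(σ_B/σ_A)·(x − μ_A).
E[B | A=-4.8] = -0.5 + (0.43)·(4.7/3.1)·(-4.8 − (-1.0)) = -0.5 + (0.65194)·(-3.8) = -2.9774.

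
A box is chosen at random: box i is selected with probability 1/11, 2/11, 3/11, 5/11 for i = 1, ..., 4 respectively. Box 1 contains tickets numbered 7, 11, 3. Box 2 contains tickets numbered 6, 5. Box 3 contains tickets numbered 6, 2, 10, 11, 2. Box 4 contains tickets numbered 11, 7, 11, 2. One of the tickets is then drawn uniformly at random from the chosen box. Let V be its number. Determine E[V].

E[V | box 1] = (7+11+3)/3 = 7.
E[V | box 2] = (6+5)/2 = 11/2.
E[V | box 3] = (6+2+10+11+2)/5 = 31/5.
E[V | box 4] = (11+7+11+2)/4 = 31/4.
E[V] = (1/11)·(7) + (2/11)·(11/2) + (3/11)·(31/5) + (5/11)·(31/4) = 137/20.

137/20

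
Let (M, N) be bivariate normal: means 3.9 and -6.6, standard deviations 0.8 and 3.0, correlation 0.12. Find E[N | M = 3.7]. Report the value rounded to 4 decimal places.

-6.6900

For a bivariate normal, E[N | M=x] = μ_N + ρ·(σ_N/σ_M)·(x − μ_M).
E[N | M=3.7] = -6.6 + (0.12)·(3.0/0.8)·(3.7 − (3.9)) = -6.6 + (0.45)·(-0.2) = -6.6900.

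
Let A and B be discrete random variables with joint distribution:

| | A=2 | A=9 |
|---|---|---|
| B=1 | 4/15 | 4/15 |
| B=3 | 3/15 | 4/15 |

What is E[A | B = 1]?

11/2

P(B = 1) = 8/15.
Σ A·P over the event = 2·(4/15) + 9·(4/15) = 44/15.
E[A | B = 1] = (44/15) / (8/15) = 11/2.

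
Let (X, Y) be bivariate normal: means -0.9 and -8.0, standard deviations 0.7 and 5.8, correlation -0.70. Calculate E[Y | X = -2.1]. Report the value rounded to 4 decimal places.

-1.0400

E[Y | X=x] = μ_Y + ρ(σ_Y/σ_X)(x − μ_X) for jointly normal variables.
E[Y | X=-2.1] = -8.0 + (-0.70)·(5.8/0.7)·(-2.1 − (-0.9)) = -8.0 + (-5.8)·(-1.2) = -1.0400.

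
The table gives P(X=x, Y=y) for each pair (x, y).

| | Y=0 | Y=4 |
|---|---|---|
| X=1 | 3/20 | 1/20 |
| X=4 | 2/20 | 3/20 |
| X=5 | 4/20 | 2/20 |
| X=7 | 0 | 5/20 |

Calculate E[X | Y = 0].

P(Y = 0) = 9/20.
Σ X·P over the event = 1·(3/20) + 4·(2/20) + 5·(4/20) = 31/20.
E[X | Y = 0] = (31/20) / (9/20) = 31/9.

31/9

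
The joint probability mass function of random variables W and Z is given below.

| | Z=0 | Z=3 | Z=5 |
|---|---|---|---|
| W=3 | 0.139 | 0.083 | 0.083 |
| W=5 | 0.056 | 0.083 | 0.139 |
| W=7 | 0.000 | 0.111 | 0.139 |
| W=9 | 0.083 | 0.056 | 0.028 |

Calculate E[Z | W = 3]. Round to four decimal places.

2.1770

P(W = 3) = 0.305.
Σ Z·P over the event = 0·(0.139) + 3·(0.083) + 5·(0.083) = 0.664.
E[Z | W = 3] = (0.664) / (0.305) = 2.1770.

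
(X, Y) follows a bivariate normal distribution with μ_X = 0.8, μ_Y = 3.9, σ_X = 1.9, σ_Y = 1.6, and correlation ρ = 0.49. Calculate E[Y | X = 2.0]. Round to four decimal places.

E[Y | X=x] = μ_Y + ρ(σ_Y/σ_X)(x − μ_X) for jointly normal variables.
E[Y | X=2.0] = 3.9 + (0.49)·(1.6/1.9)·(2.0 − (0.8)) = 3.9 + (0.41263)·(1.2) = 4.3952.

4.3952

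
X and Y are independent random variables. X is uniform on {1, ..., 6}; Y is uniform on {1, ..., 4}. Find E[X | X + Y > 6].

Outcomes with X + Y > 6: (3,4), (4,3), (4,4), (5,2), (5,3), (5,4), (6,1), (6,2), (6,3), (6,4), each with probability 1/24.
E[X | X + Y > 6] = (3 + 4 + 4 + 5 + 5 + 5 + 6 + 6 + 6 + 6) / 10 = 5.

5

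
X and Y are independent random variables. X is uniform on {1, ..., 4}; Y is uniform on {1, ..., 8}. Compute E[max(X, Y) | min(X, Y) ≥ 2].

P(min(X, Y) ≥ 2) = 21/32.
Summing max(X,Y)·P(x,y) over outcomes with min(X, Y) ≥ 2 gives 109/32.
E[max(X, Y) | min(X, Y) ≥ 2] = (109/32) / (21/32) = 109/21.

109/21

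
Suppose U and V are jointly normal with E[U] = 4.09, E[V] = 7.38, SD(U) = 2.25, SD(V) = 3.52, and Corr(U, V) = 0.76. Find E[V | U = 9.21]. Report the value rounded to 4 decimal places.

For a bivariate normal, E[V | U=x] = μ_V + ρ·(σ_V/σ_U)·(x − μ_U).
E[V | U=9.21] = 7.38 + (0.76)·(3.52/2.25)·(9.21 − (4.09)) = 7.38 + (1.18898)·(5.12) = 13.4676.

13.4676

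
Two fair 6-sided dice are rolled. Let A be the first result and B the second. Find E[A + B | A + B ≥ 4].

P(A + B ≥ 4) = 11/12.
Summing (A+B)·P(x,y) over outcomes with A + B ≥ 4 gives 61/9.
E[A + B | A + B ≥ 4] = (61/9) / (11/12) = 244/33.

244/33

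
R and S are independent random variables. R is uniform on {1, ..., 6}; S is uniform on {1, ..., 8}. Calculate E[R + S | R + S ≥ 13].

40/3

Outcomes with R + S ≥ 13: (5,8), (6,7), (6,8), each with probability 1/48.
E[R + S | R + S ≥ 13] = (13 + 13 + 14) / 3 = 40/3.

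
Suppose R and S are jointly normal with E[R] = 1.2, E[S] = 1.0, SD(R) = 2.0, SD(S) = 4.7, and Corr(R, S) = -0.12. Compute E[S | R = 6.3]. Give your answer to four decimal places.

-0.4382

The regression of S on R has slope ρ·σ_S/σ_R and passes through (μ_R, μ_S).
E[S | R=6.3] = 1.0 + (-0.12)·(4.7/2.0)·(6.3 − (1.2)) = 1.0 + (-0.282)·(5.1) = -0.4382.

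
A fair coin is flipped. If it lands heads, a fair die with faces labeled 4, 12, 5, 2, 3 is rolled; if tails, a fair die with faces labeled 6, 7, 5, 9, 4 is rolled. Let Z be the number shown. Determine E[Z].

E[Z | heads] = (4+12+5+2+3)/5 = 26/5.
E[Z | tails] = (6+7+5+9+4)/5 = 31/5.
E[Z] = (1/2)·(26/5) + (1/2)·(31/5) = 57/10.

57/10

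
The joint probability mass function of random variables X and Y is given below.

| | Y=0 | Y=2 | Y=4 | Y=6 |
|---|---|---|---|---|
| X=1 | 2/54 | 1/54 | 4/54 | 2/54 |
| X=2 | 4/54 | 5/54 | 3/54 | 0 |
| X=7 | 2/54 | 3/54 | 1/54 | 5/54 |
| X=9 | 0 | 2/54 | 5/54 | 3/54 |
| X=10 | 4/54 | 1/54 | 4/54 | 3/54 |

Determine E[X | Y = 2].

P(Y = 2) = 2/9.
Σ X·P over the event = 1·(1/54) + 2·(5/54) + 7·(3/54) + 9·(2/54) + 10·(1/54) = 10/9.
E[X | Y = 2] = (10/9) / (2/9) = 5.

5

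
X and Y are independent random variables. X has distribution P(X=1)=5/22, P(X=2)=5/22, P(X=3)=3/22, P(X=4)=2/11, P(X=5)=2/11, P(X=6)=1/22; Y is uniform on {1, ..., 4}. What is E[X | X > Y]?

P(X > Y) = 43/88.
Summing X·P(x,y) over outcomes with X > Y gives 45/22.
E[X | X > Y] = (45/22) / (43/88) = 180/43.

180/43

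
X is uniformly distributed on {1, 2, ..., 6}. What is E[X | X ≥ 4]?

5

Given X ≥ 4, X is equally likely to be any of {4, 5, 6}.
E[X | X ≥ 4] = (4 + 5 + 6) / 3 = 5.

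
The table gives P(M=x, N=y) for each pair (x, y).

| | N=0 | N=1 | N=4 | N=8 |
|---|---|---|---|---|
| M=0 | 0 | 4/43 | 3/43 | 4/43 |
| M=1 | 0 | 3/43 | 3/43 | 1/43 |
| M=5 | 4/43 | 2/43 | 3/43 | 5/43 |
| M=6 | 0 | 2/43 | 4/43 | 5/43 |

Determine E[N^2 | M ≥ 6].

P(M ≥ 6) = 11/43.
Σ N^2·P over the event = 1·(2/43) + 16·(4/43) + 64·(5/43) = 386/43.
E[N^2 | M ≥ 6] = (386/43) / (11/43) = 386/11.

386/11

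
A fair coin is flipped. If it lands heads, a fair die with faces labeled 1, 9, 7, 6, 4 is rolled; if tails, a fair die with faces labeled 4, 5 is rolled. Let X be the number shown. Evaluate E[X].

99/20

E[X | heads] = (1+9+7+6+4)/5 = 27/5.
E[X | tails] = (4+5)/2 = 9/2.
E[X] = (1/2)·(27/5) + (1/2)·(9/2) = 99/20.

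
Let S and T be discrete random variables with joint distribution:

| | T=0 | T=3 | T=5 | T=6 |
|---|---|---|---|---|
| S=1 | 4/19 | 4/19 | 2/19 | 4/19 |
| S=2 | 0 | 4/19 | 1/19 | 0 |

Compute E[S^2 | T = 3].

P(T = 3) = 8/19.
Summing S^2·P(S=x,T=y) over the conditioning event gives 20/19.
E[S^2 | T = 3] = (20/19) / (8/19) = 5/2.

5/2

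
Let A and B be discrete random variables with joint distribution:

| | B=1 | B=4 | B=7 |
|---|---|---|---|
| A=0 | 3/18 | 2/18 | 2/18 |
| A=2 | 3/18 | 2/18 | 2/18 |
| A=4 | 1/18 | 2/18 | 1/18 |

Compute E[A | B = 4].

2

P(B = 4) = 1/3.
Σ A·P over the event = 0·(2/18) + 2·(2/18) + 4·(2/18) = 2/3.
E[A | B = 4] = (2/3) / (1/3) = 2.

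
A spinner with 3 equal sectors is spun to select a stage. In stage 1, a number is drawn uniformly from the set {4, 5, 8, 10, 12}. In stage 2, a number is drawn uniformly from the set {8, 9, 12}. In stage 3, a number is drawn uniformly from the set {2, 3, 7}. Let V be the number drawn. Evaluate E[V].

322/45

E[V | stage 1] = (4+5+8+10+12)/5 = 39/5.
E[V | stage 2] = (8+9+12)/3 = 29/3.
E[V | stage 3] = (2+3+7)/3 = 4.
By the law of total expectation,
E[V] = (1/3)·(39/5) + (1/3)·(29/3) + (1/3)·(4) = 322/45.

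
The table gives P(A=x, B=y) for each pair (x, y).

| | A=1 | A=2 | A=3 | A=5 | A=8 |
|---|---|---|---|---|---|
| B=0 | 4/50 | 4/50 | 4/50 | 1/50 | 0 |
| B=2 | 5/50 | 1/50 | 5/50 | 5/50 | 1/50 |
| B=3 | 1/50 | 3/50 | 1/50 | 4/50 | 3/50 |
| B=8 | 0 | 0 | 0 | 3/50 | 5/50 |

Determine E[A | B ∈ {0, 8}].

P(B ∈ {0, 8}) = 21/50.
Summing A·P(A=x,B=y) over the conditioning event gives 42/25.
E[A | B ∈ {0, 8}] = (42/25) / (21/50) = 4.

4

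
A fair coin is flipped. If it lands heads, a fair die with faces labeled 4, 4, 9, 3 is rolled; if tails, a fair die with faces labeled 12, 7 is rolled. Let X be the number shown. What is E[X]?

E[X | heads] = (4+4+9+3)/4 = 5.
E[X | tails] = (12+7)/2 = 19/2.
E[X] = (1/2)·(5) + (1/2)·(19/2) = 29/4.

29/4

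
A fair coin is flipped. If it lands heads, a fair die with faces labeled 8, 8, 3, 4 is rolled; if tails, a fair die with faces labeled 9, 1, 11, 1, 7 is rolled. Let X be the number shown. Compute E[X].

E[X | heads] = (8+8+3+4)/4 = 23/4.
E[X | tails] = (9+1+11+1+7)/5 = 29/5.
By the law of total expectation,
E[X] = (1/2)·(23/4) + (1/2)·(29/5) = 231/40.

231/40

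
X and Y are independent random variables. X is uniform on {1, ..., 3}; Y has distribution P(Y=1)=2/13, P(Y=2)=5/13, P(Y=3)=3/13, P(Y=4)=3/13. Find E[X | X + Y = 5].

P(X + Y = 5) = 11/39.
Summing X·P(x,y) over outcomes with X + Y = 5 gives 8/13.
E[X | X + Y = 5] = (8/13) / (11/39) = 24/11.

24/11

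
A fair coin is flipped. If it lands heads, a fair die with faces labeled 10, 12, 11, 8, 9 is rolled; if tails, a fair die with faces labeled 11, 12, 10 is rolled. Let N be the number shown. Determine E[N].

21/2

E[N | heads] = (10+12+11+8+9)/5 = 10.
E[N | tails] = (11+12+10)/3 = 11.
E[N] = (1/2)·(10) + (1/2)·(11) = 21/2.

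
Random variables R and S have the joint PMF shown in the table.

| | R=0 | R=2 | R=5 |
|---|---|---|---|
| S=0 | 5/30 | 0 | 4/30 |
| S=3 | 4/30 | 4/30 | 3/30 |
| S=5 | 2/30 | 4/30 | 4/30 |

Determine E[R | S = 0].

P(S = 0) = 3/10.
Σ R·P over the event = 0·(5/30) + 5·(4/30) = 2/3.
E[R | S = 0] = (2/3) / (3/10) = 20/9.

20/9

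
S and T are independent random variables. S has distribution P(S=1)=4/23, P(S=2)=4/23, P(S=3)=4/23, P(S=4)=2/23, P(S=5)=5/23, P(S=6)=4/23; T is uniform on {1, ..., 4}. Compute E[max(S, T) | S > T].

14/3

P(S > T) = 27/46.
Summing max(S,T)·P(x,y) over outcomes with S > T gives 63/23.
E[max(S, T) | S > T] = (63/23) / (27/46) = 14/3.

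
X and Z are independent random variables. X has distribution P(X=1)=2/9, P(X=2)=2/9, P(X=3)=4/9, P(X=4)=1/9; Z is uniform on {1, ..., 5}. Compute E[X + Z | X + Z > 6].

P(X + Z > 6) = 13/45.
Summing (X+Z)·P(x,y) over outcomes with X + Z > 6 gives 98/45.
E[X + Z | X + Z > 6] = (98/45) / (13/45) = 98/13.

98/13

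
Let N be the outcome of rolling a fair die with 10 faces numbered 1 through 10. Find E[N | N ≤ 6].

7/2

Given N ≤ 6, N is equally likely to be any of {1, 2, 3, 4, 5, 6}.
E[N | N ≤ 6] = (1 + 2 + 3 + 4 + 5 + 6) / 6 = 7/2.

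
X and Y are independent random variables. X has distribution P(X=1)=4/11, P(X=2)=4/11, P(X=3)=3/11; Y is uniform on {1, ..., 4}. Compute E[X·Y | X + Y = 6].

P(X + Y = 6) = 7/44.
Summing XY·P(x,y) over outcomes with X + Y = 6 gives 59/44.
E[X·Y | X + Y = 6] = (59/44) / (7/44) = 59/7.

59/7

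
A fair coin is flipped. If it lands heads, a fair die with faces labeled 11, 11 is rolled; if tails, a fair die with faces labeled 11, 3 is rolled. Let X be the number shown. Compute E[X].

E[X | heads] = (11+11)/2 = 11.
E[X | tails] = (11+3)/2 = 7.
E[X] = (1/2)·(11) + (1/2)·(7) = 9.

9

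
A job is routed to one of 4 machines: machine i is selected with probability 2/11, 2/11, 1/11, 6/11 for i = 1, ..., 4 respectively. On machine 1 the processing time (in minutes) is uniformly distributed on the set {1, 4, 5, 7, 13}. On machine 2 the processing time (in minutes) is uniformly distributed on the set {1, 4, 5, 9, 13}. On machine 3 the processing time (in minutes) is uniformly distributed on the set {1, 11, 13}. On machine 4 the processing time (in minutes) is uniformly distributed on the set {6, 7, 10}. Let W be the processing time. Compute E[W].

1187/165

E[W | machine 1] = (1+4+5+7+13)/5 = 6.
E[W | machine 2] = (1+4+5+9+13)/5 = 32/5.
E[W | machine 3] = (1+11+13)/3 = 25/3.
E[W | machine 4] = (6+7+10)/3 = 23/3.
By the law of total expectation,
E[W] = (2/11)·(6) + (2/11)·(32/5) + (1/11)·(25/3) + (6/11)·(23/3) = 1187/165.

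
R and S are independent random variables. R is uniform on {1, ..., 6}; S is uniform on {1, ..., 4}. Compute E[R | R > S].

P(R > S) = 7/12.
Summing R·P(x,y) over outcomes with R > S gives 8/3.
E[R | R > S] = (8/3) / (7/12) = 32/7.

32/7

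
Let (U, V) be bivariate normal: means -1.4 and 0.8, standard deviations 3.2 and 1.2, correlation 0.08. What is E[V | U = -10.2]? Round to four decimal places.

0.5360

For a bivariate normal, E[V | U=x] = μ_V + ρ·(σ_V/σ_U)·(x − μ_U).
E[V | U=-10.2] = 0.8 + (0.08)·(1.2/3.2)·(-10.2 − (-1.4)) = 0.8 + (0.03)·(-8.8) = 0.5360.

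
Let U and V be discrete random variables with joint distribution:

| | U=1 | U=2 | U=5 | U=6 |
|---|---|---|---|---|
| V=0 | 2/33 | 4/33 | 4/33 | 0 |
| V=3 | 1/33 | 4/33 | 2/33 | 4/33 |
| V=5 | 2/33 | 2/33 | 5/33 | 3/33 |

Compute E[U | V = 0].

3

P(V = 0) = 10/33.
Σ U·P over the event = 1·(2/33) + 2·(4/33) + 5·(4/33) = 10/11.
E[U | V = 0] = (10/11) / (10/33) = 3.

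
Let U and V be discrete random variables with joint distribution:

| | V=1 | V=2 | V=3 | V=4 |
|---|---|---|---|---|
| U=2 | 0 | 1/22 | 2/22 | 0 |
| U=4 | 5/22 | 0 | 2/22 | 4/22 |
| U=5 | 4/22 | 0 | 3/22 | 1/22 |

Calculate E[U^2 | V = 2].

4

P(V = 2) = 1/22.
Σ U^2·P over the event = 4·(1/22) = 2/11.
E[U^2 | V = 2] = (2/11) / (1/22) = 4.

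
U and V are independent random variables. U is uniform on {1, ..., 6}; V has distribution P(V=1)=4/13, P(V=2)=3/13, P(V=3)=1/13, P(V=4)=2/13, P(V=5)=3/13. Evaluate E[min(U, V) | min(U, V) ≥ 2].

3

P(min(U, V) ≥ 2) = 15/26.
Summing min(U,V)·P(x,y) over outcomes with min(U, V) ≥ 2 gives 45/26.
E[min(U, V) | min(U, V) ≥ 2] = (45/26) / (15/26) = 3.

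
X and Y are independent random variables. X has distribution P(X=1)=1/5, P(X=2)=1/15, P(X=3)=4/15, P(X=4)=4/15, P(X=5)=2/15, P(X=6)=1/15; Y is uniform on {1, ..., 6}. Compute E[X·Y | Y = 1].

49/15

P(Y = 1) = 1/6.
Summing XY·P(x,y) over outcomes with Y = 1 gives 49/90.
E[X·Y | Y = 1] = (49/90) / (1/6) = 49/15.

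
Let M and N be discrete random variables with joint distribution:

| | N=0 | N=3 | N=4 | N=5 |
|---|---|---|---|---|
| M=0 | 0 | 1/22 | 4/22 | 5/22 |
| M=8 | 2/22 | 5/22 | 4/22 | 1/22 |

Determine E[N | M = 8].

P(M = 8) = 6/11.
Σ N·P over the event = 0·(2/22) + 3·(5/22) + 4·(4/22) + 5·(1/22) = 18/11.
E[N | M = 8] = (18/11) / (6/11) = 3.

3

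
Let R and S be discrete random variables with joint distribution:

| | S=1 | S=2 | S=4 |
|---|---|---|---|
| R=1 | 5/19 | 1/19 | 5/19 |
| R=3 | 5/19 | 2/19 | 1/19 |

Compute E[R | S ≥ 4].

4/3

P(S ≥ 4) = 6/19.
Σ R·P over the event = 1·(5/19) + 3·(1/19) = 8/19.
E[R | S ≥ 4] = (8/19) / (6/19) = 4/3.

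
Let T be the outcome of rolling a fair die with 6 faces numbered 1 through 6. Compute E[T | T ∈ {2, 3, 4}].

3

P(T ∈ {2, 3, 4}) = 1/2.
Σ over the event: 2·1/6 + 3·1/6 + 4·1/6 = 3/2.
E[T | T ∈ {2, 3, 4}] = (3/2) / (1/2) = 3.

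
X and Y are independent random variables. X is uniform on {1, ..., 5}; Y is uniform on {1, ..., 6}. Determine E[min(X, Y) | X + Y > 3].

P(X + Y > 3) = 9/10.
Summing min(X,Y)·P(x,y) over outcomes with X + Y > 3 gives 67/30.
E[min(X, Y) | X + Y > 3] = (67/30) / (9/10) = 67/27.

67/27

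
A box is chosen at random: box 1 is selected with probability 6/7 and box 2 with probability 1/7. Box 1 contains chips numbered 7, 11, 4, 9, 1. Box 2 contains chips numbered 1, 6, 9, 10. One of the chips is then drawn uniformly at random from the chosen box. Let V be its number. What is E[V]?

449/70

E[V | box 1] = (7+11+4+9+1)/5 = 32/5.
E[V | box 2] = (1+6+9+10)/4 = 13/2.
E[V] = (6/7)·(32/5) + (1/7)·(13/2) = 449/70.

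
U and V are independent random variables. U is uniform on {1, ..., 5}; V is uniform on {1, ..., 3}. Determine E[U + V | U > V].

Outcomes with U > V: (2,1), (3,1), (3,2), (4,1), (4,2), (4,3), (5,1), (5,2), (5,3), each with probability 1/15.
E[U + V | U > V] = (3 + 4 + 5 + 5 + 6 + 7 + 6 + 7 + 8) / 9 = 17/3.

17/3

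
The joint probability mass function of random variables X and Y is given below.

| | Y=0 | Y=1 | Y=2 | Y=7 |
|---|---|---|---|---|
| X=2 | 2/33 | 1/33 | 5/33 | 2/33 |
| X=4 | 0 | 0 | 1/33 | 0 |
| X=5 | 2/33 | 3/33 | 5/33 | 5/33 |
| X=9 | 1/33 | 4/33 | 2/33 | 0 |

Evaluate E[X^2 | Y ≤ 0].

139/5

P(Y ≤ 0) = 5/33.
Σ X^2·P over the event = 4·(2/33) + 25·(2/33) + 81·(1/33) = 139/33.
E[X^2 | Y ≤ 0] = (139/33) / (5/33) = 139/5.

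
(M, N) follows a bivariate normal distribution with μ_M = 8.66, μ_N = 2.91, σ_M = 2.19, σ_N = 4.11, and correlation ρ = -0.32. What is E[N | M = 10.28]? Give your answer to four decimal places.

E[N | M=x] = μ_N + ρ(σ_N/σ_M)(x − μ_M) for jointly normal variables.
E[N | M=10.28] = 2.91 + (-0.32)·(4.11/2.19)·(10.28 − (8.66)) = 2.91 + (-0.60055)·(1.62) = 1.9371.

1.9371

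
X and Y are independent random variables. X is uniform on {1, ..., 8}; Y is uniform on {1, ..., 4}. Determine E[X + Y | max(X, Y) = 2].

10/3

Outcomes with max(X, Y) = 2: (1,2), (2,1), (2,2), each with probability 1/32.
E[X + Y | max(X, Y) = 2] = (3 + 3 + 4) / 3 = 10/3.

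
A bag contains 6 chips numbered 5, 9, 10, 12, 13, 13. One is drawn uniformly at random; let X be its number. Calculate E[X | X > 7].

P(X > 7) = 5/6.
Σ over the event: 9·1/6 + 10·1/6 + 12·1/6 + 13·1/3 = 19/2.
E[X | X > 7] = (19/2) / (5/6) = 57/5.

57/5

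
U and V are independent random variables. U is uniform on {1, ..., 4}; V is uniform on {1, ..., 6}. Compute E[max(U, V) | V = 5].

5

Outcomes with V = 5: (1,5), (2,5), (3,5), (4,5), each with probability 1/24.
E[max(U, V) | V = 5] = (5 + 5 + 5 + 5) / 4 = 5.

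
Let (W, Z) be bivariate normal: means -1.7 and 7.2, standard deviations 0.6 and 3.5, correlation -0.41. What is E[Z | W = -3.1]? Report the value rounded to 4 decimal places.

The regression of Z on W has slope ρ·σ_Z/σ_W and passes through (μ_W, μ_Z).
E[Z | W=-3.1] = 7.2 + (-0.41)·(3.5/0.6)·(-3.1 − (-1.7)) = 7.2 + (-2.39167)·(-1.4) = 10.5483.

10.5483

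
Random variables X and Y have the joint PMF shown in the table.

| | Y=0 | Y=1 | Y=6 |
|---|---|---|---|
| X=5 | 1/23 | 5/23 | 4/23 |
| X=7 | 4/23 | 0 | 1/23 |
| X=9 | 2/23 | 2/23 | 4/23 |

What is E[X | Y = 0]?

51/7

P(Y = 0) = 7/23.
Σ X·P over the event = 5·(1/23) + 7·(4/23) + 9·(2/23) = 51/23.
E[X | Y = 0] = (51/23) / (7/23) = 51/7.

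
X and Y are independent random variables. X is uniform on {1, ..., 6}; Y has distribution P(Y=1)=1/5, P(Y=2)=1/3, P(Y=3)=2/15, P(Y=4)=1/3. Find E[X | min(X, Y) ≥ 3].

9/2

P(min(X, Y) ≥ 3) = 14/45.
Summing X·P(x,y) over outcomes with min(X, Y) ≥ 3 gives 7/5.
E[X | min(X, Y) ≥ 3] = (7/5) / (14/45) = 9/2.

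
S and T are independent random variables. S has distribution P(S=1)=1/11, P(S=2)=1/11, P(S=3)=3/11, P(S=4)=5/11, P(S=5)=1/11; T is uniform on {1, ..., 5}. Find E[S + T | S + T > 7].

17/2

P(S + T > 7) = 16/55.
Summing (S+T)·P(x,y) over outcomes with S + T > 7 gives 136/55.
E[S + T | S + T > 7] = (136/55) / (16/55) = 17/2.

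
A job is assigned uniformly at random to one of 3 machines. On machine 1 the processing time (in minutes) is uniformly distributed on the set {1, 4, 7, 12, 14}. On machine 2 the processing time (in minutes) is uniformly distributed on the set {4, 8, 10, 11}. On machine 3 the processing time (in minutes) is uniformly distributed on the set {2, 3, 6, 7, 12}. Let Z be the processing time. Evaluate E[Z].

437/60

E[Z | machine 1] = (1+4+7+12+14)/5 = 38/5.
E[Z | machine 2] = (4+8+10+11)/4 = 33/4.
E[Z | machine 3] = (2+3+6+7+12)/5 = 6.
E[Z] = (1/3)·(38/5) + (1/3)·(33/4) + (1/3)·(6) = 437/60.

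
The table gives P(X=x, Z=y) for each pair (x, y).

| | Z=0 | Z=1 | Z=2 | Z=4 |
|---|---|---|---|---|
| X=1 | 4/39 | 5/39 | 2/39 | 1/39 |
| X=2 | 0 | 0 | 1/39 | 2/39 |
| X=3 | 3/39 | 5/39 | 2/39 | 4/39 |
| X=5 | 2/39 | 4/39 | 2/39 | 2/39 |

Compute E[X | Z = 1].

P(Z = 1) = 14/39.
Σ X·P over the event = 1·(5/39) + 3·(5/39) + 5·(4/39) = 40/39.
E[X | Z = 1] = (40/39) / (14/39) = 20/7.

20/7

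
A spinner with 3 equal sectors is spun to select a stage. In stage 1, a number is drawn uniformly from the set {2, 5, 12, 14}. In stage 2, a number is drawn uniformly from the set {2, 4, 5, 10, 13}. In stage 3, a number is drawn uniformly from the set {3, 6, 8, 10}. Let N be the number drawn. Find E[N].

E[N | stage 1] = (2+5+12+14)/4 = 33/4.
E[N | stage 2] = (2+4+5+10+13)/5 = 34/5.
E[N | stage 3] = (3+6+8+10)/4 = 27/4.
By the law of total expectation,
E[N] = (1/3)·(33/4) + (1/3)·(34/5) + (1/3)·(27/4) = 109/15.

109/15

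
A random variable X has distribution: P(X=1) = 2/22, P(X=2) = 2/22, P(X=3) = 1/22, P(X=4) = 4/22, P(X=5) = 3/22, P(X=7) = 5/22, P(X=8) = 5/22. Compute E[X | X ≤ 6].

10/3

P(X ≤ 6) = 6/11.
Σ over the event: 1·1/11 + 2·1/11 + 3·1/22 + 4·2/11 + 5·3/22 = 20/11.
E[X | X ≤ 6] = (20/11) / (6/11) = 10/3.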